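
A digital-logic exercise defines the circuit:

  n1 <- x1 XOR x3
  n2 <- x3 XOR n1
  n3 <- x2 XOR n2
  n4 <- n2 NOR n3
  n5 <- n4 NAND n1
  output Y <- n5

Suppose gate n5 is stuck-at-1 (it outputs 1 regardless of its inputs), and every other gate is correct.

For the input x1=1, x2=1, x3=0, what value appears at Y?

Propagate with n5 forced: n1=1, n2=1, n3=0, n4=0, n5=1 [stuck-at-1].
So Y = 1. (Same as the fault-free value — the fault is masked on this input.)

1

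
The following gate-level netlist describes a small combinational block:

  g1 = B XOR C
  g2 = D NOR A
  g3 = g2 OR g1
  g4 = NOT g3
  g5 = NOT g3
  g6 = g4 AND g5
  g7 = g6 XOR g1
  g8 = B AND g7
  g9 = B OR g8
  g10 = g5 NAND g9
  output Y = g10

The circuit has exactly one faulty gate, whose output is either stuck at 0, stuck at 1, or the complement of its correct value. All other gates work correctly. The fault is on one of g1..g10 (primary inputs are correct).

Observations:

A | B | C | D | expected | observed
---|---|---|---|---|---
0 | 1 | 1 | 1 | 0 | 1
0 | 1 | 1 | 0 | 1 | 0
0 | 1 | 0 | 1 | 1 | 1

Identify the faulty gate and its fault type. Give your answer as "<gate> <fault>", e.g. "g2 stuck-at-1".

g2 inverted output

Fault-free values for test 1 (A=0, B=1, C=1, D=1): g1=0, g2=0, g3=0, g4=1, g5=1, g6=1, g7=1, g8=1, g9=1, g10=0, giving Y=0. Observed 1.
Test 1: faults giving observed 1 are {g1 stuck-at-1, g1 inverted output, g2 stuck-at-1, g2 inverted output, g3 stuck-at-1, g3 inverted output, g5 stuck-at-0, g5 inverted output, g9 stuck-at-0, g9 inverted output, g10 stuck-at-1, g10 inverted output}.
Test 2 (A=0, B=1, C=1, D=0): fault-free g1=0, g2=1, g3=1, g4=0, g5=0, g6=0, g7=0, g8=0, g9=1, g10=1 → 1; observed 0. Eliminates g1 stuck-at-1, g1 inverted output, g2 stuck-at-1, g3 stuck-at-1, g5 stuck-at-0, g9 stuck-at-0, g9 inverted output, g10 stuck-at-1.
Test 3 (A=0, B=1, C=0, D=1): fault-free g1=1, g2=0, g3=1, g4=0, g5=0, g6=0, g7=1, g8=1, g9=1, g10=1 → 1; observed 1. Eliminates g3 inverted output, g5 inverted output, g10 inverted output.
Only g2 inverted output is consistent with every test.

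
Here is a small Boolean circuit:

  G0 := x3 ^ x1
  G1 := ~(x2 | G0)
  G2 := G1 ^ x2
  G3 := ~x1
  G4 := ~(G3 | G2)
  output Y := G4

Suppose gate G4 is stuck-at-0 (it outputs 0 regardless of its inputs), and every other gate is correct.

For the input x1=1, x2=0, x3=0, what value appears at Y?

0

Propagate with G4 forced: G0=1, G1=0, G2=0, G3=0, G4=0 [stuck-at-0].
So Y = 0. (Without the fault it would be 1.)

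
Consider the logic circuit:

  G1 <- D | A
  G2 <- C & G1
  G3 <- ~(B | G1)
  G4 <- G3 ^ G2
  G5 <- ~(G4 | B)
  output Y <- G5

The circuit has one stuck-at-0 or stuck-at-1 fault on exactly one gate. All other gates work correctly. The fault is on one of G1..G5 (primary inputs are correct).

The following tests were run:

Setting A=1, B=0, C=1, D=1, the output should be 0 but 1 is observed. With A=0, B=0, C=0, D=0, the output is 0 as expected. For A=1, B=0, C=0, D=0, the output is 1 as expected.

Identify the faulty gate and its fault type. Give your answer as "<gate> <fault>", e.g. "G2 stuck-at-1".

Fault-free values for test 1 (A=1, B=0, C=1, D=1): G1=1, G2=1, G3=0, G4=1, G5=0, giving Y=0. Observed 1.
Test 1: faults giving observed 1 are {G2 stuck-at-0, G3 stuck-at-1, G4 stuck-at-0, G5 stuck-at-1}.
Test 2 (A=0, B=0, C=0, D=0): fault-free G1=0, G2=0, G3=1, G4=1, G5=0 → 0; observed 0. Eliminates G4 stuck-at-0, G5 stuck-at-1.
Test 3 (A=1, B=0, C=0, D=0): fault-free G1=1, G2=0, G3=0, G4=0, G5=1 → 1; observed 1. Eliminates G3 stuck-at-1.
Only G2 stuck-at-0 is consistent with every test.

G2 stuck-at-0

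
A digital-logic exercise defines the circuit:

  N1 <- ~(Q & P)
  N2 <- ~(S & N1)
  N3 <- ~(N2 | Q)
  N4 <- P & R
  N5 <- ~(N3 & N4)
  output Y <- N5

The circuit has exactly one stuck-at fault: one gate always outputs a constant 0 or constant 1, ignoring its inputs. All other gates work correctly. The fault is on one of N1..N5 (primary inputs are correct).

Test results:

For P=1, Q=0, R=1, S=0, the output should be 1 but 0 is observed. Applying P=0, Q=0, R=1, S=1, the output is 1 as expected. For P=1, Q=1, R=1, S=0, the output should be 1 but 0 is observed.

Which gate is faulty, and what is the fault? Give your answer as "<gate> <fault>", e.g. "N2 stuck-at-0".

N3 stuck-at-1

Fault-free values for test 1 (P=1, Q=0, R=1, S=0): N1=1, N2=1, N3=0, N4=1, N5=1, giving Y=1. Observed 0.
Test 1: faults giving observed 0 are {N2 stuck-at-0, N3 stuck-at-1, N5 stuck-at-0}.
Test 2 (P=0, Q=0, R=1, S=1): fault-free N1=1, N2=0, N3=1, N4=0, N5=1 → 1; observed 1. Eliminates N5 stuck-at-0.
Test 3 (P=1, Q=1, R=1, S=0): fault-free N1=0, N2=1, N3=0, N4=1, N5=1 → 1; observed 0. Eliminates N2 stuck-at-0.
Only N3 stuck-at-1 is consistent with every test.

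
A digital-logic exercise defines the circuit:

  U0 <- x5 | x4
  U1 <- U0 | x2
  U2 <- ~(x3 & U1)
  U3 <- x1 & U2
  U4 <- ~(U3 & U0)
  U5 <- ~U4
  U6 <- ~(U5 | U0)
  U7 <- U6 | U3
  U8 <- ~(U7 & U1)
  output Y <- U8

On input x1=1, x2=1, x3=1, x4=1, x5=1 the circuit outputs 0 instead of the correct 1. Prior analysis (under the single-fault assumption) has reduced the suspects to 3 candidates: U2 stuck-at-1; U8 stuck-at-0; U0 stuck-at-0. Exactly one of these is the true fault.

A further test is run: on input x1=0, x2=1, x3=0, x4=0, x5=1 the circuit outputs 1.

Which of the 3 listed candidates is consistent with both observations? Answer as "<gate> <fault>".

Evaluate each candidate on input x1=0, x2=1, x3=0, x4=0, x5=1:
  U2 stuck-at-1: U0=1, U1=1, U2=1 [stuck-at-1], U3=0, U4=1, U5=0, U6=0, U7=0, U8=1 → 1 — matches
  U8 stuck-at-0: U0=1, U1=1, U2=1, U3=0, U4=1, U5=0, U6=0, U7=0, U8=0 [stuck-at-0] → 0 — eliminated
  U0 stuck-at-0: U0=0 [stuck-at-0], U1=1, U2=1, U3=0, U4=1, U5=0, U6=1, U7=1, U8=0 → 0 — eliminated
Only U2 stuck-at-1 reproduces the observed 1.

U2 stuck-at-1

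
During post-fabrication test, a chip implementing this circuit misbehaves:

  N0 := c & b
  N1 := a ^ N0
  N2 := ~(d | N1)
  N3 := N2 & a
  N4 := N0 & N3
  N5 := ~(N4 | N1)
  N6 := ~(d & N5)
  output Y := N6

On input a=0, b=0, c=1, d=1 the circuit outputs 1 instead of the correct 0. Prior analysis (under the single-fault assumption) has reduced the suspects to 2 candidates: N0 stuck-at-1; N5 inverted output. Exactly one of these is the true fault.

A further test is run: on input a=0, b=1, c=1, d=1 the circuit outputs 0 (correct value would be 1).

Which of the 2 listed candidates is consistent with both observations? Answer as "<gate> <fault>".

N5 inverted output

Evaluate each candidate on input a=0, b=1, c=1, d=1:
  N0 stuck-at-1: N0=1 [stuck-at-1], N1=1, N2=0, N3=0, N4=0, N5=0, N6=1 → 1 — eliminated
  N5 inverted output: N0=1, N1=1, N2=0, N3=0, N4=0, N5=1 [inverted output], N6=0 → 0 — matches
Only N5 inverted output reproduces the observed 0.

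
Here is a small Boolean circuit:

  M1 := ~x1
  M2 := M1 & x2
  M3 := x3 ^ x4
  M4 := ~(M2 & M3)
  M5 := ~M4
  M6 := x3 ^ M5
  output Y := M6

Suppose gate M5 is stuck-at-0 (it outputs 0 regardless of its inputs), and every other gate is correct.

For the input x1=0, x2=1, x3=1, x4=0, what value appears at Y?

1

Propagate with M5 forced: M1=1, M2=1, M3=1, M4=0, M5=0 [stuck-at-0], M6=1.
So Y = 1. (Without the fault it would be 0.)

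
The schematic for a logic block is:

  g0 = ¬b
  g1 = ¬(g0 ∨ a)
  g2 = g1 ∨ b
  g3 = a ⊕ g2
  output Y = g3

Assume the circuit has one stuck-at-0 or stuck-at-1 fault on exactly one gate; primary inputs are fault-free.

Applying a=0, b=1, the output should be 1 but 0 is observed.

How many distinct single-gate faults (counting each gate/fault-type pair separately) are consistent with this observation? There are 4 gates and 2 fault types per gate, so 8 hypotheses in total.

2

Fault-free: g0=0, g1=1, g2=1, g3=1 → 1. Observed 0.
  g0 stuck-at-0: output 1 ✗
  g0 stuck-at-1: output 1 ✗
  g1 stuck-at-0: output 1 ✗
  g1 stuck-at-1: output 1 ✗
  g2 stuck-at-0: output 0 ✓
  g2 stuck-at-1: output 1 ✗
  g3 stuck-at-0: output 0 ✓
  g3 stuck-at-1: output 1 ✗
Consistent faults: {g2 stuck-at-0, g3 stuck-at-0} — 2 in all.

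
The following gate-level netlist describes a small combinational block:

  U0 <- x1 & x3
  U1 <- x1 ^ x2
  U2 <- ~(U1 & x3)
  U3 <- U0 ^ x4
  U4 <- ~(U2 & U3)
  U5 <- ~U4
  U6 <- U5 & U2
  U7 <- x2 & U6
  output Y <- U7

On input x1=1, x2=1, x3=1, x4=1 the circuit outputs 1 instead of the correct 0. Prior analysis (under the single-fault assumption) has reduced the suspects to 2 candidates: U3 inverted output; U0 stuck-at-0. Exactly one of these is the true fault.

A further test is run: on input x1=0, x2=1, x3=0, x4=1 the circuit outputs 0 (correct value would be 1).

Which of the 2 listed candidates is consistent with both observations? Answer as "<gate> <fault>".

U3 inverted output

Evaluate each candidate on input x1=0, x2=1, x3=0, x4=1:
  U3 inverted output: U0=0, U1=1, U2=1, U3=0 [inverted output], U4=1, U5=0, U6=0, U7=0 → 0 — matches
  U0 stuck-at-0: U0=0 [stuck-at-0], U1=1, U2=1, U3=1, U4=0, U5=1, U6=1, U7=1 → 1 — eliminated
Only U3 inverted output reproduces the observed 0.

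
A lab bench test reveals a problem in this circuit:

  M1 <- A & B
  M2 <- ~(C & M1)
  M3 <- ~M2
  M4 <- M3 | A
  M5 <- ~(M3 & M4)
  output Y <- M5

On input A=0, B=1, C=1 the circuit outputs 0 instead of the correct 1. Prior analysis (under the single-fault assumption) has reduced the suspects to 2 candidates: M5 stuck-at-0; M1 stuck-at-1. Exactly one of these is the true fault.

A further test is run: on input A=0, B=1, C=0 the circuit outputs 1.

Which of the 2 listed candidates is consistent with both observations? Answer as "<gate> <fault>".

M1 stuck-at-1

Evaluate each candidate on input A=0, B=1, C=0:
  M5 stuck-at-0: M1=0, M2=1, M3=0, M4=0, M5=0 [stuck-at-0] → 0 — eliminated
  M1 stuck-at-1: M1=1 [stuck-at-1], M2=1, M3=0, M4=0, M5=1 → 1 — matches
Only M1 stuck-at-1 reproduces the observed 1.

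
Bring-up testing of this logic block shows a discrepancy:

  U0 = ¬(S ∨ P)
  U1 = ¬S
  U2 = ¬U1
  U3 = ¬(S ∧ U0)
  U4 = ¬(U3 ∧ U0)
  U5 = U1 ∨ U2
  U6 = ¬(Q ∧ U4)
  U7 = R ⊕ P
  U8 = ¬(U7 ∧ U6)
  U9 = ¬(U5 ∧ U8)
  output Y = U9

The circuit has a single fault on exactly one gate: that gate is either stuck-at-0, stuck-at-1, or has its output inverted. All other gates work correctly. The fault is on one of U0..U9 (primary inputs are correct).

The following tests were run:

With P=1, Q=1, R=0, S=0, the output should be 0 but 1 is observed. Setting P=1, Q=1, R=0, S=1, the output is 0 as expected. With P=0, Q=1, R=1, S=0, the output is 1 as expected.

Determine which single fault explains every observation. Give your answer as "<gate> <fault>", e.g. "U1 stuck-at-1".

U0 stuck-at-1

Fault-free values for test 1 (P=1, Q=1, R=0, S=0): U0=0, U1=1, U2=0, U3=1, U4=1, U5=1, U6=0, U7=1, U8=1, U9=0, giving Y=0. Observed 1.
Test 1: faults giving observed 1 are {U0 stuck-at-1, U0 inverted output, U4 stuck-at-0, U4 inverted output, U5 stuck-at-0, U5 inverted output, U6 stuck-at-1, U6 inverted output, U8 stuck-at-0, U8 inverted output, U9 stuck-at-1, U9 inverted output}.
Test 2 (P=1, Q=1, R=0, S=1): fault-free U0=0, U1=0, U2=1, U3=1, U4=1, U5=1, U6=0, U7=1, U8=1, U9=0 → 0; observed 0. Eliminates U4 stuck-at-0, U4 inverted output, U5 stuck-at-0, U5 inverted output, U6 stuck-at-1, U6 inverted output, U8 stuck-at-0, U8 inverted output, U9 stuck-at-1, U9 inverted output.
Test 3 (P=0, Q=1, R=1, S=0): fault-free U0=1, U1=1, U2=0, U3=1, U4=0, U5=1, U6=1, U7=1, U8=0, U9=1 → 1; observed 1. Eliminates U0 inverted output.
Only U0 stuck-at-1 is consistent with every test.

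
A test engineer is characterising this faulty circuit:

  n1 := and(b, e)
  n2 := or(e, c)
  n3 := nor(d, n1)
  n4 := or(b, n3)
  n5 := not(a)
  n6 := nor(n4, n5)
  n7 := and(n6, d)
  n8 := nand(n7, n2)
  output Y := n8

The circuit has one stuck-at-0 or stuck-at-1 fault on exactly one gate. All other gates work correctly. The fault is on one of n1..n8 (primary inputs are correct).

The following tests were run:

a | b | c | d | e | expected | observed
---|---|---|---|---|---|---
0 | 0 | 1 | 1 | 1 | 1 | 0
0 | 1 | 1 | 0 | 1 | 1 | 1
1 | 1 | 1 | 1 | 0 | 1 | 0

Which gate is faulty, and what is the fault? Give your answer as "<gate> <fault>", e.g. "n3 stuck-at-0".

Fault-free values for test 1 (a=0, b=0, c=1, d=1, e=1): n1=0, n2=1, n3=0, n4=0, n5=1, n6=0, n7=0, n8=1, giving Y=1. Observed 0.
Test 1: faults giving observed 0 are {n5 stuck-at-0, n6 stuck-at-1, n7 stuck-at-1, n8 stuck-at-0}.
Test 2 (a=0, b=1, c=1, d=0, e=1): fault-free n1=1, n2=1, n3=0, n4=1, n5=1, n6=0, n7=0, n8=1 → 1; observed 1. Eliminates n7 stuck-at-1, n8 stuck-at-0.
Test 3 (a=1, b=1, c=1, d=1, e=0): fault-free n1=0, n2=1, n3=0, n4=1, n5=0, n6=0, n7=0, n8=1 → 1; observed 0. Eliminates n5 stuck-at-0.
Only n6 stuck-at-1 is consistent with every test.

n6 stuck-at-1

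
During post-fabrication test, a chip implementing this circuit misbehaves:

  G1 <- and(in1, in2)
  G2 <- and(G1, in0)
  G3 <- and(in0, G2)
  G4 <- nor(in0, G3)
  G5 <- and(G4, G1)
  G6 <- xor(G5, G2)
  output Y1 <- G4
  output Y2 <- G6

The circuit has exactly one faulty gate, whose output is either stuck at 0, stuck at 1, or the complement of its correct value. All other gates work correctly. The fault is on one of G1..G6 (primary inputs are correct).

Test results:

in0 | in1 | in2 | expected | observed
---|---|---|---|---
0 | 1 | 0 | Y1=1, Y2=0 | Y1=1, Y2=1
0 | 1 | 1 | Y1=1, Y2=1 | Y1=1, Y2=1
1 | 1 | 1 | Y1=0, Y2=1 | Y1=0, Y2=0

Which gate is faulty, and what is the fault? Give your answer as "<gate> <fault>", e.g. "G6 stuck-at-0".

Fault-free values for test 1 (in0=0, in1=1, in2=0): G1=0, G2=0, G3=0, G4=1, G5=0, G6=0, giving Y1=1, Y2=0. Observed Y1=1, Y2=1.
Test 1: faults giving observed Y1=1, Y2=1 are {G1 stuck-at-1, G1 inverted output, G2 stuck-at-1, G2 inverted output, G5 stuck-at-1, G5 inverted output, G6 stuck-at-1, G6 inverted output}.
Test 2 (in0=0, in1=1, in2=1): fault-free G1=1, G2=0, G3=0, G4=1, G5=1, G6=1 → Y1=1, Y2=1; observed Y1=1, Y2=1. Eliminates G1 inverted output, G2 stuck-at-1, G2 inverted output, G5 inverted output, G6 inverted output.
Test 3 (in0=1, in1=1, in2=1): fault-free G1=1, G2=1, G3=1, G4=0, G5=0, G6=1 → Y1=0, Y2=1; observed Y1=0, Y2=0. Eliminates G1 stuck-at-1, G6 stuck-at-1.
Only G5 stuck-at-1 is consistent with every test.

G5 stuck-at-1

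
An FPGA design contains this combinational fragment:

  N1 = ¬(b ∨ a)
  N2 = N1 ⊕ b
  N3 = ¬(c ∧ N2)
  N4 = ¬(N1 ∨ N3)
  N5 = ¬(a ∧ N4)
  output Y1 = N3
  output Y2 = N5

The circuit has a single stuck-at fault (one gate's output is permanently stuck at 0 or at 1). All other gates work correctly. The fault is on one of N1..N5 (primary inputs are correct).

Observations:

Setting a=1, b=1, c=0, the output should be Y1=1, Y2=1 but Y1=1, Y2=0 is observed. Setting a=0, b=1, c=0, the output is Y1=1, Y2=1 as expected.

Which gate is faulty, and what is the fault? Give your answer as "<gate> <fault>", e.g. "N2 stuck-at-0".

N4 stuck-at-1

Fault-free values for test 1 (a=1, b=1, c=0): N1=0, N2=1, N3=1, N4=0, N5=1, giving Y1=1, Y2=1. Observed Y1=1, Y2=0.
Test 1: faults giving observed Y1=1, Y2=0 are {N4 stuck-at-1, N5 stuck-at-0}.
Test 2 (a=0, b=1, c=0): fault-free N1=0, N2=1, N3=1, N4=0, N5=1 → Y1=1, Y2=1; observed Y1=1, Y2=1. Eliminates N5 stuck-at-0.
Only N4 stuck-at-1 is consistent with every test.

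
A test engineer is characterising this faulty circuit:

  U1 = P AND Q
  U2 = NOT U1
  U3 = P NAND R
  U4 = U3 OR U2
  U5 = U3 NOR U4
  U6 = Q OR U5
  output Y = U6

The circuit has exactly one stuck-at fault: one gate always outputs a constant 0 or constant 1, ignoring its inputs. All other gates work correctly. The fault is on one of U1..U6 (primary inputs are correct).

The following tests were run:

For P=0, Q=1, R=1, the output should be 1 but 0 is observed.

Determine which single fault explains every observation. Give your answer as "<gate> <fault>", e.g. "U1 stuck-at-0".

U6 stuck-at-0

Fault-free values for test 1 (P=0, Q=1, R=1): U1=0, U2=1, U3=1, U4=1, U5=0, U6=1, giving Y=1. Observed 0.
Test 1: faults giving observed 0 are {U6 stuck-at-0}.
Only U6 stuck-at-0 is consistent with every test.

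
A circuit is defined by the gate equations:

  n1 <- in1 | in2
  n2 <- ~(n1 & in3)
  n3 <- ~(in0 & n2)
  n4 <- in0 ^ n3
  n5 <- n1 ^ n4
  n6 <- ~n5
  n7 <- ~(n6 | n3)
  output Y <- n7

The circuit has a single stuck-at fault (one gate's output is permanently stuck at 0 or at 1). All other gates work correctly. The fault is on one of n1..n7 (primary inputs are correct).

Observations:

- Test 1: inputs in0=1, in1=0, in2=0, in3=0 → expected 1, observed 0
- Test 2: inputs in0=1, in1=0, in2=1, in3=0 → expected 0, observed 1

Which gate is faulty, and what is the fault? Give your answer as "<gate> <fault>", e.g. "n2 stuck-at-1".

n4 stuck-at-0

Fault-free values for test 1 (in0=1, in1=0, in2=0, in3=0): n1=0, n2=1, n3=0, n4=1, n5=1, n6=0, n7=1, giving Y=1. Observed 0.
Test 1: faults giving observed 0 are {n1 stuck-at-1, n2 stuck-at-0, n3 stuck-at-1, n4 stuck-at-0, n5 stuck-at-0, n6 stuck-at-1, n7 stuck-at-0}.
Test 2 (in0=1, in1=0, in2=1, in3=0): fault-free n1=1, n2=1, n3=0, n4=1, n5=0, n6=1, n7=0 → 0; observed 1. Eliminates n1 stuck-at-1, n2 stuck-at-0, n3 stuck-at-1, n5 stuck-at-0, n6 stuck-at-1, n7 stuck-at-0.
Only n4 stuck-at-0 is consistent with every test.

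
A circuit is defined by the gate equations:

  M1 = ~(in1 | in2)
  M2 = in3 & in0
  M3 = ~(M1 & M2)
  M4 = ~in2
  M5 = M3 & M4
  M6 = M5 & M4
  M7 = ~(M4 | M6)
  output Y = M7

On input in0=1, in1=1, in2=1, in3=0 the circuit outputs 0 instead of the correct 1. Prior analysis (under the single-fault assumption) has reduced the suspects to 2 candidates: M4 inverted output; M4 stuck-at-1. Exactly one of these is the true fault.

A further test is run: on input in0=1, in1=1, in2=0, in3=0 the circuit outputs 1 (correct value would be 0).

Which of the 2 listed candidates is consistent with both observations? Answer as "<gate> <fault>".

M4 inverted output

Evaluate each candidate on input in0=1, in1=1, in2=0, in3=0:
  M4 inverted output: M1=0, M2=0, M3=1, M4=0 [inverted output], M5=0, M6=0, M7=1 → 1 — matches
  M4 stuck-at-1: M1=0, M2=0, M3=1, M4=1 [stuck-at-1], M5=1, M6=1, M7=0 → 0 — eliminated
Only M4 inverted output reproduces the observed 1.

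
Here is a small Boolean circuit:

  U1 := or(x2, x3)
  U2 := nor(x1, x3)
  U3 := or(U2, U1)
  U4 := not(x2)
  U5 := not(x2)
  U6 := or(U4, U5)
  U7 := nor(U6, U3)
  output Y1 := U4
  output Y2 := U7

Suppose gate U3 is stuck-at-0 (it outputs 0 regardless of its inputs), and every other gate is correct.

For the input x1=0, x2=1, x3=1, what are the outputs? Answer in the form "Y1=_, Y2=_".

Propagate with U3 forced: U1=1, U2=0, U3=0 [stuck-at-0], U4=0, U5=0, U6=0, U7=1.
So the outputs are Y1=0, Y2=1. (Without the fault they would be Y1=0, Y2=0.)

Y1=0, Y2=1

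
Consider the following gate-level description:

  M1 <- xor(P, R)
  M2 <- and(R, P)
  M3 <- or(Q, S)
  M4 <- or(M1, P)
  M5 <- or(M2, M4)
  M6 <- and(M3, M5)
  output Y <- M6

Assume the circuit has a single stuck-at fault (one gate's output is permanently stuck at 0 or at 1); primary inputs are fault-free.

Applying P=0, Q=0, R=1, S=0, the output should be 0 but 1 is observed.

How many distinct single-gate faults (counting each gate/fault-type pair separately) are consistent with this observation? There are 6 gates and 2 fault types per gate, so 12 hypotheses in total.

2

Fault-free: M1=1, M2=0, M3=0, M4=1, M5=1, M6=0 → 0. Observed 1.
  M1 stuck-at-0: output 0 ✗
  M1 stuck-at-1: output 0 ✗
  M2 stuck-at-0: output 0 ✗
  M2 stuck-at-1: output 0 ✗
  M3 stuck-at-0: output 0 ✗
  M3 stuck-at-1: output 1 ✓
  M4 stuck-at-0: output 0 ✗
  M4 stuck-at-1: output 0 ✗
  M5 stuck-at-0: output 0 ✗
  M5 stuck-at-1: output 0 ✗
  M6 stuck-at-0: output 0 ✗
  M6 stuck-at-1: output 1 ✓
Consistent faults: {M3 stuck-at-1, M6 stuck-at-1} — 2 in all.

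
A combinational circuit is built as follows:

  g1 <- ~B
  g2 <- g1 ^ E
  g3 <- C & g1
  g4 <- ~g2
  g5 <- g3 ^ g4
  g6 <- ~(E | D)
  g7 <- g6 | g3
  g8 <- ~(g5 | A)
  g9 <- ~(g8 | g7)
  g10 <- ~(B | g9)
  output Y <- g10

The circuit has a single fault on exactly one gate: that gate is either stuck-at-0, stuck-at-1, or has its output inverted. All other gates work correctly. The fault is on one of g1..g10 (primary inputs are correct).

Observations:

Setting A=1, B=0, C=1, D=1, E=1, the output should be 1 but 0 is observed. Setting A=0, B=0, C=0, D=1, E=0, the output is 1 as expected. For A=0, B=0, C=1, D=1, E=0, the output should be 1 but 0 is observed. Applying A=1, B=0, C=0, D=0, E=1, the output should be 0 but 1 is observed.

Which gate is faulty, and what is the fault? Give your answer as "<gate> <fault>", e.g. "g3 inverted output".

g7 inverted output

Fault-free values for test 1 (A=1, B=0, C=1, D=1, E=1): g1=1, g2=0, g3=1, g4=1, g5=0, g6=0, g7=1, g8=0, g9=0, g10=1, giving Y=1. Observed 0.
Test 1: faults giving observed 0 are {g1 stuck-at-0, g1 inverted output, g3 stuck-at-0, g3 inverted output, g7 stuck-at-0, g7 inverted output, g9 stuck-at-1, g9 inverted output, g10 stuck-at-0, g10 inverted output}.
Test 2 (A=0, B=0, C=0, D=1, E=0): fault-free g1=1, g2=1, g3=0, g4=0, g5=0, g6=0, g7=0, g8=1, g9=0, g10=1 → 1; observed 1. Eliminates g1 stuck-at-0, g1 inverted output, g9 stuck-at-1, g9 inverted output, g10 stuck-at-0, g10 inverted output.
Test 3 (A=0, B=0, C=1, D=1, E=0): fault-free g1=1, g2=1, g3=1, g4=0, g5=1, g6=0, g7=1, g8=0, g9=0, g10=1 → 1; observed 0. Eliminates g3 stuck-at-0, g3 inverted output.
Test 4 (A=1, B=0, C=0, D=0, E=1): fault-free g1=1, g2=0, g3=0, g4=1, g5=1, g6=0, g7=0, g8=0, g9=1, g10=0 → 0; observed 1. Eliminates g7 stuck-at-0.
Only g7 inverted output is consistent with every test.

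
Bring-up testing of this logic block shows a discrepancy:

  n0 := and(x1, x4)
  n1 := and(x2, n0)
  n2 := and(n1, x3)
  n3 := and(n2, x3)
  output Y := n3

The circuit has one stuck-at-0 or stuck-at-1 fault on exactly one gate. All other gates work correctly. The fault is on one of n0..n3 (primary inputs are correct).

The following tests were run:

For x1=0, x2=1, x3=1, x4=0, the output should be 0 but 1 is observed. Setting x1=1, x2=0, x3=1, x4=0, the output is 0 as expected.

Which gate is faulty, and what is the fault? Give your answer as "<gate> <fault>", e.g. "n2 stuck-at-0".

Fault-free values for test 1 (x1=0, x2=1, x3=1, x4=0): n0=0, n1=0, n2=0, n3=0, giving Y=0. Observed 1.
Test 1: faults giving observed 1 are {n0 stuck-at-1, n1 stuck-at-1, n2 stuck-at-1, n3 stuck-at-1}.
Test 2 (x1=1, x2=0, x3=1, x4=0): fault-free n0=0, n1=0, n2=0, n3=0 → 0; observed 0. Eliminates n1 stuck-at-1, n2 stuck-at-1, n3 stuck-at-1.
Only n0 stuck-at-1 is consistent with every test.

n0 stuck-at-1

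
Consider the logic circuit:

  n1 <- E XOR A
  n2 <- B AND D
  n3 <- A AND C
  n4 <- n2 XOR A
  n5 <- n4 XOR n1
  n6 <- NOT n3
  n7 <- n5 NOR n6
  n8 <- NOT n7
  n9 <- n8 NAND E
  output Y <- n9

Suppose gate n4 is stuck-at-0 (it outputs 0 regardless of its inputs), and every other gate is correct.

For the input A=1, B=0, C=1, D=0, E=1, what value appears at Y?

Propagate with n4 forced: n1=0, n2=0, n3=1, n4=0 [stuck-at-0], n5=0, n6=0, n7=1, n8=0, n9=1.
So Y = 1. (Without the fault it would be 0.)

1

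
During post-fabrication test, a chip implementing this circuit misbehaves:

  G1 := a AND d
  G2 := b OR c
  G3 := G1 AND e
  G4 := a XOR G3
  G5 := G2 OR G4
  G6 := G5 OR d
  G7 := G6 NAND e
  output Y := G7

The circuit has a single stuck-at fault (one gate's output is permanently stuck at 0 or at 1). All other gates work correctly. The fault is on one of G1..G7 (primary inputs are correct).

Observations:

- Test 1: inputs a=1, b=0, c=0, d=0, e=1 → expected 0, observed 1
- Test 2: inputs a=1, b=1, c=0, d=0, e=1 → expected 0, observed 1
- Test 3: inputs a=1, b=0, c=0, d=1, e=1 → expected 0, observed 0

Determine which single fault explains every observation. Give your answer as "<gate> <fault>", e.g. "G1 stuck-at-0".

Fault-free values for test 1 (a=1, b=0, c=0, d=0, e=1): G1=0, G2=0, G3=0, G4=1, G5=1, G6=1, G7=0, giving Y=0. Observed 1.
Test 1: faults giving observed 1 are {G1 stuck-at-1, G3 stuck-at-1, G4 stuck-at-0, G5 stuck-at-0, G6 stuck-at-0, G7 stuck-at-1}.
Test 2 (a=1, b=1, c=0, d=0, e=1): fault-free G1=0, G2=1, G3=0, G4=1, G5=1, G6=1, G7=0 → 0; observed 1. Eliminates G1 stuck-at-1, G3 stuck-at-1, G4 stuck-at-0.
Test 3 (a=1, b=0, c=0, d=1, e=1): fault-free G1=1, G2=0, G3=1, G4=0, G5=0, G6=1, G7=0 → 0; observed 0. Eliminates G6 stuck-at-0, G7 stuck-at-1.
Only G5 stuck-at-0 is consistent with every test.

G5 stuck-at-0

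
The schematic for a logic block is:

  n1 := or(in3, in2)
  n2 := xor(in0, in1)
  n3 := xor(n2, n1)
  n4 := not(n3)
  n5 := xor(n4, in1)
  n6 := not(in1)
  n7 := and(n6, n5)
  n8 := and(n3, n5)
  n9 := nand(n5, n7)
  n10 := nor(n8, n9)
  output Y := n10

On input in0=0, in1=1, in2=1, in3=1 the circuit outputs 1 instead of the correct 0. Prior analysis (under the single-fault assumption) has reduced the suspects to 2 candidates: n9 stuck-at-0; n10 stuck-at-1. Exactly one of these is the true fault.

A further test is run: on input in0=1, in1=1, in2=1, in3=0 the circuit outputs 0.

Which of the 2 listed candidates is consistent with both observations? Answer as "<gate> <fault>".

Evaluate each candidate on input in0=1, in1=1, in2=1, in3=0:
  n9 stuck-at-0: n1=1, n2=0, n3=1, n4=0, n5=1, n6=0, n7=0, n8=1, n9=0 [stuck-at-0], n10=0 → 0 — matches
  n10 stuck-at-1: n1=1, n2=0, n3=1, n4=0, n5=1, n6=0, n7=0, n8=1, n9=1, n10=1 [stuck-at-1] → 1 — eliminated
Only n9 stuck-at-0 reproduces the observed 0.

n9 stuck-at-0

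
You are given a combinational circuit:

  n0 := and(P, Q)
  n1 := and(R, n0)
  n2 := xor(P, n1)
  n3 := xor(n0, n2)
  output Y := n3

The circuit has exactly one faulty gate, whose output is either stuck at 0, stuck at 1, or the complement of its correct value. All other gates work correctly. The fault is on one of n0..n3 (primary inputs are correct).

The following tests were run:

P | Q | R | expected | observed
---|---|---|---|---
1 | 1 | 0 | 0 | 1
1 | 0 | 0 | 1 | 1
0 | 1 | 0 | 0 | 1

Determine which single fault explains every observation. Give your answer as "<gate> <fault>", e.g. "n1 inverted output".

n3 stuck-at-1

Fault-free values for test 1 (P=1, Q=1, R=0): n0=1, n1=0, n2=1, n3=0, giving Y=0. Observed 1.
Test 1: faults giving observed 1 are {n0 stuck-at-0, n0 inverted output, n1 stuck-at-1, n1 inverted output, n2 stuck-at-0, n2 inverted output, n3 stuck-at-1, n3 inverted output}.
Test 2 (P=1, Q=0, R=0): fault-free n0=0, n1=0, n2=1, n3=1 → 1; observed 1. Eliminates n0 inverted output, n1 stuck-at-1, n1 inverted output, n2 stuck-at-0, n2 inverted output, n3 inverted output.
Test 3 (P=0, Q=1, R=0): fault-free n0=0, n1=0, n2=0, n3=0 → 0; observed 1. Eliminates n0 stuck-at-0.
Only n3 stuck-at-1 is consistent with every test.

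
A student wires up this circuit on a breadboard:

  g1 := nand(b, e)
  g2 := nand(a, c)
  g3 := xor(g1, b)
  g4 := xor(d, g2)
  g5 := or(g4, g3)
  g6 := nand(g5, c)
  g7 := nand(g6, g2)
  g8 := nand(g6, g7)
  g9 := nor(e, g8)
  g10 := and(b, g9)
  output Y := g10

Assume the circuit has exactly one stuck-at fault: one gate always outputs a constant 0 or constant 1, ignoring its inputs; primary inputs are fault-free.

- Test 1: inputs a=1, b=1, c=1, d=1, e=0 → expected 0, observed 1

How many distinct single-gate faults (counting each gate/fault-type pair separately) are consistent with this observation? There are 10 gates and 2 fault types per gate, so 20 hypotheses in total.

Fault-free: g1=1, g2=0, g3=0, g4=1, g5=1, g6=0, g7=1, g8=1, g9=0, g10=0 → 0. Observed 1.
  g1: none of the 2 fault types match ✗
  g2: none of the 2 fault types match ✗
  g3: none of the 2 fault types match ✗
  g4: stuck-at-0 ✓; others ✗
  g5: stuck-at-0 ✓; others ✗
  g6: stuck-at-1 ✓; others ✗
  g7: none of the 2 fault types match ✗
  g8: stuck-at-0 ✓; others ✗
  g9: stuck-at-1 ✓; others ✗
  g10: stuck-at-1 ✓; others ✗
Consistent faults: {g4 stuck-at-0, g5 stuck-at-0, g6 stuck-at-1, g8 stuck-at-0, g9 stuck-at-1, g10 stuck-at-1} — 6 in all.

6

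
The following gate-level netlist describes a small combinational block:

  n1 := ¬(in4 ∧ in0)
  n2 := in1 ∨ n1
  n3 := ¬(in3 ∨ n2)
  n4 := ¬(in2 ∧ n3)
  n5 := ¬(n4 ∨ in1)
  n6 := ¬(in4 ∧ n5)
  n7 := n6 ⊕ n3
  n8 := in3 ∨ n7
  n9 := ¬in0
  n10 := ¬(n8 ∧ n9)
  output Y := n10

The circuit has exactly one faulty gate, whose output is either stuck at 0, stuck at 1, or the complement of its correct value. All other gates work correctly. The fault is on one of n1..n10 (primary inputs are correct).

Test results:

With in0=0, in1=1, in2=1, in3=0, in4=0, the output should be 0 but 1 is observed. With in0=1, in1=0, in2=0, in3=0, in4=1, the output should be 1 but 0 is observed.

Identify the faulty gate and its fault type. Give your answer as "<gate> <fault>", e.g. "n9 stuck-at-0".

n10 inverted output

Fault-free values for test 1 (in0=0, in1=1, in2=1, in3=0, in4=0): n1=1, n2=1, n3=0, n4=1, n5=0, n6=1, n7=1, n8=1, n9=1, n10=0, giving Y=0. Observed 1.
Test 1: faults giving observed 1 are {n2 stuck-at-0, n2 inverted output, n3 stuck-at-1, n3 inverted output, n6 stuck-at-0, n6 inverted output, n7 stuck-at-0, n7 inverted output, n8 stuck-at-0, n8 inverted output, n9 stuck-at-0, n9 inverted output, n10 stuck-at-1, n10 inverted output}.
Test 2 (in0=1, in1=0, in2=0, in3=0, in4=1): fault-free n1=0, n2=0, n3=1, n4=1, n5=0, n6=1, n7=0, n8=0, n9=0, n10=1 → 1; observed 0. Eliminates n2 stuck-at-0, n2 inverted output, n3 stuck-at-1, n3 inverted output, n6 stuck-at-0, n6 inverted output, n7 stuck-at-0, n7 inverted output, n8 stuck-at-0, n8 inverted output, n9 stuck-at-0, n9 inverted output, n10 stuck-at-1.
Only n10 inverted output is consistent with every test.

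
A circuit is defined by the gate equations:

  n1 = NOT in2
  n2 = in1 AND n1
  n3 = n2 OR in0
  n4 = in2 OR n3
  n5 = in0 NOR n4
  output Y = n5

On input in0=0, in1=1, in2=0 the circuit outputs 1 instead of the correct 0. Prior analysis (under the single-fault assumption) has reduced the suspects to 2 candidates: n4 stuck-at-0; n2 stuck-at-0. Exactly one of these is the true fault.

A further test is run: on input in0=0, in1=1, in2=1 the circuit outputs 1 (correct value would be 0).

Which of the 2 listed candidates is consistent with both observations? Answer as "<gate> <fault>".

Evaluate each candidate on input in0=0, in1=1, in2=1:
  n4 stuck-at-0: n1=0, n2=0, n3=0, n4=0 [stuck-at-0], n5=1 → 1 — matches
  n2 stuck-at-0: n1=0, n2=0 [stuck-at-0], n3=0, n4=1, n5=0 → 0 — eliminated
Only n4 stuck-at-0 reproduces the observed 1.

n4 stuck-at-0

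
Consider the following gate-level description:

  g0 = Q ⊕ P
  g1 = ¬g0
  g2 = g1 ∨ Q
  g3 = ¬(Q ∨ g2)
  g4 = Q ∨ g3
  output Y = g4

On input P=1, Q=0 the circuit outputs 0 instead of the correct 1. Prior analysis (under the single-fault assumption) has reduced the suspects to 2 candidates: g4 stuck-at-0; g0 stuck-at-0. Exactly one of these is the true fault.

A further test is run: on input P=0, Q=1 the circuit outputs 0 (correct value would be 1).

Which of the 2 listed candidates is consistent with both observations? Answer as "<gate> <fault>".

g4 stuck-at-0

Evaluate each candidate on input P=0, Q=1:
  g4 stuck-at-0: g0=1, g1=0, g2=1, g3=0, g4=0 [stuck-at-0] → 0 — matches
  g0 stuck-at-0: g0=0 [stuck-at-0], g1=1, g2=1, g3=0, g4=1 → 1 — eliminated
Only g4 stuck-at-0 reproduces the observed 0.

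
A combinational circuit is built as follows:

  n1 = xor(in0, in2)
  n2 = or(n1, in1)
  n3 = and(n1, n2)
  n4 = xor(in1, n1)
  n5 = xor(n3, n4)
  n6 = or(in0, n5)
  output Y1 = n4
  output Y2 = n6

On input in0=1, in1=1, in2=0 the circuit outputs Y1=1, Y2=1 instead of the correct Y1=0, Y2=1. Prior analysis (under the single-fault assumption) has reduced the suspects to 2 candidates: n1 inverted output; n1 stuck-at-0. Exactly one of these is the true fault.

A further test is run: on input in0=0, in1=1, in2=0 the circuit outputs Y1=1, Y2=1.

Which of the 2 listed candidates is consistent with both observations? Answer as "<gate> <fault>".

Evaluate each candidate on input in0=0, in1=1, in2=0:
  n1 inverted output: n1=1 [inverted output], n2=1, n3=1, n4=0, n5=1, n6=1 → Y1=0, Y2=1 — eliminated
  n1 stuck-at-0: n1=0 [stuck-at-0], n2=1, n3=0, n4=1, n5=1, n6=1 → Y1=1, Y2=1 — matches
Only n1 stuck-at-0 reproduces the observed Y1=1, Y2=1.

n1 stuck-at-0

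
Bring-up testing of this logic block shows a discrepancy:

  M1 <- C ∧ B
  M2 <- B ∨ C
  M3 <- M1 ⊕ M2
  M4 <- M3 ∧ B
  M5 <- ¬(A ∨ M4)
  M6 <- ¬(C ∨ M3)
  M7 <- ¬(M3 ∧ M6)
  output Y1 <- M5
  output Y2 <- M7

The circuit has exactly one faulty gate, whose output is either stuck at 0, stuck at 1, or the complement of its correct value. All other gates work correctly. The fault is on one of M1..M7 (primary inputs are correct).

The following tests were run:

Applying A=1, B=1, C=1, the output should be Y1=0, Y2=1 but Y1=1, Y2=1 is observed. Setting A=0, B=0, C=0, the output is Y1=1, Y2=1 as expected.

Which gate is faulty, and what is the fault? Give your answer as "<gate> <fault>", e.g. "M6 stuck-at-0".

M5 stuck-at-1

Fault-free values for test 1 (A=1, B=1, C=1): M1=1, M2=1, M3=0, M4=0, M5=0, M6=0, M7=1, giving Y1=0, Y2=1. Observed Y1=1, Y2=1.
Test 1: faults giving observed Y1=1, Y2=1 are {M5 stuck-at-1, M5 inverted output}.
Test 2 (A=0, B=0, C=0): fault-free M1=0, M2=0, M3=0, M4=0, M5=1, M6=1, M7=1 → Y1=1, Y2=1; observed Y1=1, Y2=1. Eliminates M5 inverted output.
Only M5 stuck-at-1 is consistent with every test.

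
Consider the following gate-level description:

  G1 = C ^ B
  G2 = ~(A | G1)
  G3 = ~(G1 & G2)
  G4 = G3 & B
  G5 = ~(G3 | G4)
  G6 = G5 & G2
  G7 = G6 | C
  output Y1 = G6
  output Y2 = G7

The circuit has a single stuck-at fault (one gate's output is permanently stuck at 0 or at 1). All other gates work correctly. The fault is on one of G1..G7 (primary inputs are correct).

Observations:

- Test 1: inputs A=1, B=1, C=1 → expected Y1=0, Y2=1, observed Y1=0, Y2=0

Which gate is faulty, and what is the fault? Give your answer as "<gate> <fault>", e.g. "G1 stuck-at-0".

G7 stuck-at-0

Fault-free values for test 1 (A=1, B=1, C=1): G1=0, G2=0, G3=1, G4=1, G5=0, G6=0, G7=1, giving Y1=0, Y2=1. Observed Y1=0, Y2=0.
Test 1: faults giving observed Y1=0, Y2=0 are {G7 stuck-at-0}.
Only G7 stuck-at-0 is consistent with every test.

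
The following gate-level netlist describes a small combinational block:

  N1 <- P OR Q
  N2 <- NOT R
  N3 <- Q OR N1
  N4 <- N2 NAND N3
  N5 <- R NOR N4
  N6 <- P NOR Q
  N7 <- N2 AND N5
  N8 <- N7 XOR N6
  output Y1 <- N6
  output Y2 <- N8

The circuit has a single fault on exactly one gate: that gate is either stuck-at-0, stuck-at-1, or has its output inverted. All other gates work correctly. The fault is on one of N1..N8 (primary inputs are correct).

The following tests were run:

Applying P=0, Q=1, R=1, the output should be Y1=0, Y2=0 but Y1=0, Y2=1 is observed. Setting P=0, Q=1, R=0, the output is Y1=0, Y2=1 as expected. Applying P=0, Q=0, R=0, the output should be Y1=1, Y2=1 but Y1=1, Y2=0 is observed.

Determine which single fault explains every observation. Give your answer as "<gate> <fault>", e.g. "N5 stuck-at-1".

Fault-free values for test 1 (P=0, Q=1, R=1): N1=1, N2=0, N3=1, N4=1, N5=0, N6=0, N7=0, N8=0, giving Y1=0, Y2=0. Observed Y1=0, Y2=1.
Test 1: faults giving observed Y1=0, Y2=1 are {N7 stuck-at-1, N7 inverted output, N8 stuck-at-1, N8 inverted output}.
Test 2 (P=0, Q=1, R=0): fault-free N1=1, N2=1, N3=1, N4=0, N5=1, N6=0, N7=1, N8=1 → Y1=0, Y2=1; observed Y1=0, Y2=1. Eliminates N7 inverted output, N8 inverted output.
Test 3 (P=0, Q=0, R=0): fault-free N1=0, N2=1, N3=0, N4=1, N5=0, N6=1, N7=0, N8=1 → Y1=1, Y2=1; observed Y1=1, Y2=0. Eliminates N8 stuck-at-1.
Only N7 stuck-at-1 is consistent with every test.

N7 stuck-at-1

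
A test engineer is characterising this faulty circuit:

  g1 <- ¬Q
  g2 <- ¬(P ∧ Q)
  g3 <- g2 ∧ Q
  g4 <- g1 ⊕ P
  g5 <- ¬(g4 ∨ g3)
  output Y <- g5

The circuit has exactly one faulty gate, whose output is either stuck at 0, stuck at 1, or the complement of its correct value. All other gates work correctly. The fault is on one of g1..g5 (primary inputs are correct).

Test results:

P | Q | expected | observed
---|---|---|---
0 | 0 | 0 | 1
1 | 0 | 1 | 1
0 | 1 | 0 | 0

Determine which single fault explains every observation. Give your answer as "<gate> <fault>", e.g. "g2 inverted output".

g4 stuck-at-0

Fault-free values for test 1 (P=0, Q=0): g1=1, g2=1, g3=0, g4=1, g5=0, giving Y=0. Observed 1.
Test 1: faults giving observed 1 are {g1 stuck-at-0, g1 inverted output, g4 stuck-at-0, g4 inverted output, g5 stuck-at-1, g5 inverted output}.
Test 2 (P=1, Q=0): fault-free g1=1, g2=1, g3=0, g4=0, g5=1 → 1; observed 1. Eliminates g1 stuck-at-0, g1 inverted output, g4 inverted output, g5 inverted output.
Test 3 (P=0, Q=1): fault-free g1=0, g2=1, g3=1, g4=0, g5=0 → 0; observed 0. Eliminates g5 stuck-at-1.
Only g4 stuck-at-0 is consistent with every test.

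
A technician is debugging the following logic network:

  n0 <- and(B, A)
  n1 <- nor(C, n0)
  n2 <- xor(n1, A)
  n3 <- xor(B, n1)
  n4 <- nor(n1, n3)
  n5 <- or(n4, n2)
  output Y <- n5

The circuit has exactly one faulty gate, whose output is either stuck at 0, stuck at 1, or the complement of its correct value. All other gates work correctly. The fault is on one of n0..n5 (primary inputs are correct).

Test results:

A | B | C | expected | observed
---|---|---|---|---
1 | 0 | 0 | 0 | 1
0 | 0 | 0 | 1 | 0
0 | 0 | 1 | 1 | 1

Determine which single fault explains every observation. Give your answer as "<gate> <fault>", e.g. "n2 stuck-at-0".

n2 inverted output

Fault-free values for test 1 (A=1, B=0, C=0): n0=0, n1=1, n2=0, n3=1, n4=0, n5=0, giving Y=0. Observed 1.
Test 1: faults giving observed 1 are {n0 stuck-at-1, n0 inverted output, n1 stuck-at-0, n1 inverted output, n2 stuck-at-1, n2 inverted output, n4 stuck-at-1, n4 inverted output, n5 stuck-at-1, n5 inverted output}.
Test 2 (A=0, B=0, C=0): fault-free n0=0, n1=1, n2=1, n3=1, n4=0, n5=1 → 1; observed 0. Eliminates n0 stuck-at-1, n0 inverted output, n1 stuck-at-0, n1 inverted output, n2 stuck-at-1, n4 stuck-at-1, n4 inverted output, n5 stuck-at-1.
Test 3 (A=0, B=0, C=1): fault-free n0=0, n1=0, n2=0, n3=0, n4=1, n5=1 → 1; observed 1. Eliminates n5 inverted output.
Only n2 inverted output is consistent with every test.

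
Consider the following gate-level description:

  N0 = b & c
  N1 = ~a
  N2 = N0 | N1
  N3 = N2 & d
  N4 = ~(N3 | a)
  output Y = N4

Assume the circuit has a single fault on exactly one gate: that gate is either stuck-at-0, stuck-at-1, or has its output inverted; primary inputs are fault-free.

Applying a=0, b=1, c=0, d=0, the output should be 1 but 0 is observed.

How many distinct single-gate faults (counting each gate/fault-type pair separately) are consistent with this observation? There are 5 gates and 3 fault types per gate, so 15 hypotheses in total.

Fault-free: N0=0, N1=1, N2=1, N3=0, N4=1 → 1. Observed 0.
  N0: none of the 3 fault types match ✗
  N1: none of the 3 fault types match ✗
  N2: none of the 3 fault types match ✗
  N3: stuck-at-1, inverted output ✓; others ✗
  N4: stuck-at-0, inverted output ✓; others ✗
Consistent faults: {N3 stuck-at-1, N3 inverted output, N4 stuck-at-0, N4 inverted output} — 4 in all.

4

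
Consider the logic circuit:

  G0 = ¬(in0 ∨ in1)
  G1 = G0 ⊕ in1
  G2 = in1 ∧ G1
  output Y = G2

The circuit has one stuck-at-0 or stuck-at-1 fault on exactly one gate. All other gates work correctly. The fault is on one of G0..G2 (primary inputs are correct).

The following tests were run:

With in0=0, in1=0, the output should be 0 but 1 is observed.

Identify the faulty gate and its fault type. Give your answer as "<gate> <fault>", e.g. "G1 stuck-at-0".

Fault-free values for test 1 (in0=0, in1=0): G0=1, G1=1, G2=0, giving Y=0. Observed 1.
Test 1: faults giving observed 1 are {G2 stuck-at-1}.
Only G2 stuck-at-1 is consistent with every test.

G2 stuck-at-1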